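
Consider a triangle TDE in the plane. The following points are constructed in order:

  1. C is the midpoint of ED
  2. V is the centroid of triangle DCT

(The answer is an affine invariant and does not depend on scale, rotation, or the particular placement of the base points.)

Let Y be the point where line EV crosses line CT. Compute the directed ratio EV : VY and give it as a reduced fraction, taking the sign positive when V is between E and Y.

EV:VY = -4

Set T = (0, 0), D = (1, 0), E = (0, 1); any affine frame gives the same invariant.
1. C is the midpoint of ED ⇒ C = (1/2, 1/2)
2. V is the centroid of triangle DCT ⇒ V = (1/2, 1/6)
line EV meets CT at Y = (3/8, 3/8)
V = E + t·(Y−E) with t = 4/3, so EV:VY = 4/3:-1/3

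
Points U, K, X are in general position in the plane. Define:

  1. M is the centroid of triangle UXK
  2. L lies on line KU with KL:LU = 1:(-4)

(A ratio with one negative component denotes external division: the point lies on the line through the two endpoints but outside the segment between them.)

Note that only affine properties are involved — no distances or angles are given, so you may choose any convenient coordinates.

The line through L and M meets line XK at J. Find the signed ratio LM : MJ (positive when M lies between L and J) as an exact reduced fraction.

Assign U = (0, 0), K = (1, 0), X = (0, 1) — the answer is frame-independent, so this choice is without loss of generality.
1. M is the centroid of triangle UXK ⇒ M = (1/3, 1/3)
2. L lies on line KU with KL:LU = 1:(-4) ⇒ L = (4/3, 0)
line LM meets XK at J = (5/6, 1/6)
M = L + t·(J−L) with t = 2, so LM:MJ = 2:-1

LM:MJ = -2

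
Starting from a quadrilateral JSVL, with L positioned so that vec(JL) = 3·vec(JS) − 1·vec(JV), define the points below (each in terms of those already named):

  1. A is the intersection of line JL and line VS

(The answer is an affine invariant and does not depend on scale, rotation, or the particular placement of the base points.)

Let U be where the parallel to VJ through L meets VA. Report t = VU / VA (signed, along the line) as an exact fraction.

Set J = (0, 0), S = (1, 0), V = (0, 1), L = (3, -1); any affine frame gives the same invariant.
1. A is the intersection of line JL and line VS ⇒ A = (3/2, -1/2)
through L parallel to VJ: direction (0, -1); meets VA at U = (3, -2)
U = V + t·(A−V) with t = 2

t = 2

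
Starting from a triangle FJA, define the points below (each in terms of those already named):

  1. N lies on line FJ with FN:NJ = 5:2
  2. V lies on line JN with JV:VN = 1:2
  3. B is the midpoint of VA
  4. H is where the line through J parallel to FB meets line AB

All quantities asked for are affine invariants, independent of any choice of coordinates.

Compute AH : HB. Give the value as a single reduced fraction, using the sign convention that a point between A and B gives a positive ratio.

AH:HB = -40/21

Work in coordinates with F = (0, 0), J = (1, 0), A = (0, 1).
1. N lies on line FJ with FN:NJ = 5:2 ⇒ N = (5/7, 0)
2. V lies on line JN with JV:VN = 1:2 ⇒ V = (19/21, 0)
3. B is the midpoint of VA ⇒ B = (19/42, 1/2)
4. H is where the line through J parallel to FB meets line AB ⇒ H = (20/21, -1/19)
H = A + t·(B−A) with t = 40/19, so AH:HB = t:(1−t) = 40/19:-21/19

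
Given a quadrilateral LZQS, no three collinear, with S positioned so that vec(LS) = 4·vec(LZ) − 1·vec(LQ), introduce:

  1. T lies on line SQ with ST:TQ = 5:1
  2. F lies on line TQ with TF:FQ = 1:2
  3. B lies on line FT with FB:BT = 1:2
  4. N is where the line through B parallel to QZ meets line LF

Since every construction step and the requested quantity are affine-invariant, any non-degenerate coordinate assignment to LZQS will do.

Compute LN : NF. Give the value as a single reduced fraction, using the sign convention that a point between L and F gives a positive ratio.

Set L = (0, 0), Z = (1, 0), Q = (0, 1), S = (4, -1); any affine frame gives the same invariant.
1. T lies on line SQ with ST:TQ = 5:1 ⇒ T = (2/3, 2/3)
2. F lies on line TQ with TF:FQ = 1:2 ⇒ F = (4/9, 7/9)
3. B lies on line FT with FB:BT = 1:2 ⇒ B = (14/27, 20/27)
4. N is where the line through B parallel to QZ meets line LF ⇒ N = (136/297, 238/297)
N = L + t·(F−L) with t = 34/33, so LN:NF = t:(1−t) = 34/33:-1/33

LN:NF = -34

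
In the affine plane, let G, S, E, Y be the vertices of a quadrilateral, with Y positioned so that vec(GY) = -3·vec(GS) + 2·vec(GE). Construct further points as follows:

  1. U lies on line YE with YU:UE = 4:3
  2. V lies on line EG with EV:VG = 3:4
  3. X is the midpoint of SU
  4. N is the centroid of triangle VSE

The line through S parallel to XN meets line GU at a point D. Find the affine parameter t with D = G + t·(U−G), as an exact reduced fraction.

Work in coordinates with G = (0, 0), S = (1, 0), E = (0, 1), Y = (-3, 2).
1. U lies on line YE with YU:UE = 4:3 ⇒ U = (-9/7, 10/7)
2. V lies on line EG with EV:VG = 3:4 ⇒ V = (0, 4/7)
3. X is the midpoint of SU ⇒ X = (-1/7, 5/7)
4. N is the centroid of triangle VSE ⇒ N = (1/3, 11/21)
through S parallel to XN: direction (10/21, -4/21); meets GU at D = (-9/16, 5/8)
D = G + t·(U−G) with t = 7/16

t = 7/16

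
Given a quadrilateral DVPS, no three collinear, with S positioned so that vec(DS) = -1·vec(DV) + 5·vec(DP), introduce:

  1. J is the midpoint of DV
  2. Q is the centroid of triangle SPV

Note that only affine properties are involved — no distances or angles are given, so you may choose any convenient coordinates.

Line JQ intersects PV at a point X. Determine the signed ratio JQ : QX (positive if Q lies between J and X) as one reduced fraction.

JQ:QX = -3/2

Work in coordinates with D = (0, 0), V = (1, 0), P = (0, 1), S = (-1, 5).
1. J is the midpoint of DV ⇒ J = (1/2, 0)
2. Q is the centroid of triangle SPV ⇒ Q = (0, 2)
line JQ meets PV at X = (1/3, 2/3)
Q = J + t·(X−J) with t = 3, so JQ:QX = 3:-2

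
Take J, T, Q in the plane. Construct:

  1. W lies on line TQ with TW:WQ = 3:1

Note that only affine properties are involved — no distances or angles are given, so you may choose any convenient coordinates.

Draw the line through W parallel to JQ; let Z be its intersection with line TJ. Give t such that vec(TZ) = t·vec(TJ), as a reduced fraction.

Work in coordinates with J = (0, 0), T = (1, 0), Q = (0, 1).
1. W lies on line TQ with TW:WQ = 3:1 ⇒ W = (1/4, 3/4)
through W parallel to JQ: direction (0, 1); meets TJ at Z = (1/4, 0)
Z = T + t·(J−T) with t = 3/4

t = 3/4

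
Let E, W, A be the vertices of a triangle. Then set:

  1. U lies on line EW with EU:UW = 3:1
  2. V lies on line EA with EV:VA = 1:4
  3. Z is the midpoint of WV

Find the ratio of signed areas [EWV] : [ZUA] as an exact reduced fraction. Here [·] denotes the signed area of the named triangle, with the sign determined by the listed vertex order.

Choose coordinates E = (0, 0), W = (1, 0), A = (0, 1).
1. U lies on line EW with EU:UW = 3:1 ⇒ U = (3/4, 0)
2. V lies on line EA with EV:VA = 1:4 ⇒ V = (0, 1/5)
3. Z is the midpoint of WV ⇒ Z = (1/2, 1/10)
2·[EWV] = 1/5, 2·[ZUA] = 7/40
[EWV]:[ZUA] = 1/5:7/40 = 8/7

[EWV]:[ZUA] = 8/7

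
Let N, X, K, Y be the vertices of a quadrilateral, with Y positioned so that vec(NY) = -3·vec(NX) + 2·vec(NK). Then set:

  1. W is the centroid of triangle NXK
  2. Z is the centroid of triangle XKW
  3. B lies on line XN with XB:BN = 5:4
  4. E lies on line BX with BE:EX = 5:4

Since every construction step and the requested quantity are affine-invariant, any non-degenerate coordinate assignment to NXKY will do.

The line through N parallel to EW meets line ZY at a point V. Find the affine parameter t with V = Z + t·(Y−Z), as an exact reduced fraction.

Set N = (0, 0), X = (1, 0), K = (0, 1), Y = (-3, 2); any affine frame gives the same invariant.
1. W is the centroid of triangle NXK ⇒ W = (1/3, 1/3)
2. Z is the centroid of triangle XKW ⇒ Z = (4/9, 4/9)
3. B lies on line XN with XB:BN = 5:4 ⇒ B = (4/9, 0)
4. E lies on line BX with BE:EX = 5:4 ⇒ E = (61/81, 0)
through N parallel to EW: direction (-34/81, 1/3); meets ZY at V = (-680/361, 540/361)
V = Z + t·(Y−Z) with t = 244/361

t = 244/361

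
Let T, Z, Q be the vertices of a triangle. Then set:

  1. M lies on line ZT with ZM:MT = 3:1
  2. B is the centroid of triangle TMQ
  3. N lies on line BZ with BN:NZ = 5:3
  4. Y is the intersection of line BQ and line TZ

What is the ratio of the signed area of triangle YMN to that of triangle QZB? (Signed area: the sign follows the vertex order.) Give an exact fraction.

[YMN]:[QZB] = -3/112

Choose coordinates T = (0, 0), Z = (1, 0), Q = (0, 1).
1. M lies on line ZT with ZM:MT = 3:1 ⇒ M = (1/4, 0)
2. B is the centroid of triangle TMQ ⇒ B = (1/12, 1/3)
3. N lies on line BZ with BN:NZ = 5:3 ⇒ N = (21/32, 1/8)
4. Y is the intersection of line BQ and line TZ ⇒ Y = (1/8, 0)
2·[YMN] = 1/64, 2·[QZB] = -7/12
[YMN]:[QZB] = 1/64:-7/12 = -3/112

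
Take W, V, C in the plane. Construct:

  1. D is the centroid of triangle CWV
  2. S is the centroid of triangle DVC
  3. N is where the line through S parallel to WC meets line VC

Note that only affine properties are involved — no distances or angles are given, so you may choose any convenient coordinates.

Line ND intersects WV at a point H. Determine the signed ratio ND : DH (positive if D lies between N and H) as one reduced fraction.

ND:DH = 2/3

Set W = (0, 0), V = (1, 0), C = (0, 1); any affine frame gives the same invariant.
1. D is the centroid of triangle CWV ⇒ D = (1/3, 1/3)
2. S is the centroid of triangle DVC ⇒ S = (4/9, 4/9)
3. N is where the line through S parallel to WC meets line VC ⇒ N = (4/9, 5/9)
line ND meets WV at H = (1/6, 0)
D = N + t·(H−N) with t = 2/5, so ND:DH = 2/5:3/5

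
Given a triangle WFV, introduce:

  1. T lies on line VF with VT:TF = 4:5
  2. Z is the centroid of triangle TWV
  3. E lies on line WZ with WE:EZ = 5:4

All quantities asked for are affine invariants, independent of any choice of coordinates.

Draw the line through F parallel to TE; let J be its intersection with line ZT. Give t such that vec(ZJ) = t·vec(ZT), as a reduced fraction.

t = 101/16

Work in coordinates with W = (0, 0), F = (1, 0), V = (0, 1).
1. T lies on line VF with VT:TF = 4:5 ⇒ T = (4/9, 5/9)
2. Z is the centroid of triangle TWV ⇒ Z = (4/27, 14/27)
3. E lies on line WZ with WE:EZ = 5:4 ⇒ E = (20/243, 70/243)
through F parallel to TE: direction (-88/243, -65/243); meets ZT at J = (109/54, 325/432)
J = Z + t·(T−Z) with t = 101/16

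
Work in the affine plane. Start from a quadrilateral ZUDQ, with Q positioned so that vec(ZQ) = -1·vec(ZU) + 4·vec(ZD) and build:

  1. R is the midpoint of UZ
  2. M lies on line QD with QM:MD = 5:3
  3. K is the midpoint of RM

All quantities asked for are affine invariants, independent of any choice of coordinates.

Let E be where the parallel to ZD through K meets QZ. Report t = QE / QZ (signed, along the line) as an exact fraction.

Assign Z = (0, 0), U = (1, 0), D = (0, 1), Q = (-1, 4) — the answer is frame-independent, so this choice is without loss of generality.
1. R is the midpoint of UZ ⇒ R = (1/2, 0)
2. M lies on line QD with QM:MD = 5:3 ⇒ M = (-3/8, 17/8)
3. K is the midpoint of RM ⇒ K = (1/16, 17/16)
through K parallel to ZD: direction (0, 1); meets QZ at E = (1/16, -1/4)
E = Q + t·(Z−Q) with t = 17/16

t = 17/16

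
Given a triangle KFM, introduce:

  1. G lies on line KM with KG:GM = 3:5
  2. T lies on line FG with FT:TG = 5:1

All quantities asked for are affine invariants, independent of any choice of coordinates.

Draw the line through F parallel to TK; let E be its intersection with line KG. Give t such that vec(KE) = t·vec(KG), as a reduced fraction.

t = -5

Assign K = (0, 0), F = (1, 0), M = (0, 1) — the answer is frame-independent, so this choice is without loss of generality.
1. G lies on line KM with KG:GM = 3:5 ⇒ G = (0, 3/8)
2. T lies on line FG with FT:TG = 5:1 ⇒ T = (1/6, 5/16)
through F parallel to TK: direction (-1/6, -5/16); meets KG at E = (0, -15/8)
E = K + t·(G−K) with t = -5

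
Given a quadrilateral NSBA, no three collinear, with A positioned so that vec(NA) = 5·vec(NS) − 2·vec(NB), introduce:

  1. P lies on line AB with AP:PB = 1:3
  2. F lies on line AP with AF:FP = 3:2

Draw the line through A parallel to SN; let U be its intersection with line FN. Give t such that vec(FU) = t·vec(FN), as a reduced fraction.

t = -9/31

Work in coordinates with N = (0, 0), S = (1, 0), B = (0, 1), A = (5, -2).
1. P lies on line AB with AP:PB = 1:3 ⇒ P = (15/4, -5/4)
2. F lies on line AP with AF:FP = 3:2 ⇒ F = (17/4, -31/20)
through A parallel to SN: direction (-1, 0); meets FN at U = (170/31, -2)
U = F + t·(N−F) with t = -9/31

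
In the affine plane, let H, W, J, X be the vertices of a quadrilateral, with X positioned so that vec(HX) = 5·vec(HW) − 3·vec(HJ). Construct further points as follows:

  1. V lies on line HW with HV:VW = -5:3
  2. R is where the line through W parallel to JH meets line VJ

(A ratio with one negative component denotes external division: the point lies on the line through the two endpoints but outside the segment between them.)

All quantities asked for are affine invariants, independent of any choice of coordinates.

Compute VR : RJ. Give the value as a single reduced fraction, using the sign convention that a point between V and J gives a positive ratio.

VR:RJ = 3/2

Assign H = (0, 0), W = (1, 0), J = (0, 1), X = (5, -3) — the answer is frame-independent, so this choice is without loss of generality.
1. V lies on line HW with HV:VW = -5:3 ⇒ V = (5/2, 0)
2. R is where the line through W parallel to JH meets line VJ ⇒ R = (1, 3/5)
R = V + t·(J−V) with t = 3/5, so VR:RJ = t:(1−t) = 3/5:2/5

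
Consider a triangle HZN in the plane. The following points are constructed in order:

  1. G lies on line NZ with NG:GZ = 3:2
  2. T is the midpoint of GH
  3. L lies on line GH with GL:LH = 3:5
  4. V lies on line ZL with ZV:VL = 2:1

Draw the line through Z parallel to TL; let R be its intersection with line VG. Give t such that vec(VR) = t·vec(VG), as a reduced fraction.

Work in coordinates with H = (0, 0), Z = (1, 0), N = (0, 1).
1. G lies on line NZ with NG:GZ = 3:2 ⇒ G = (3/5, 2/5)
2. T is the midpoint of GH ⇒ T = (3/10, 1/5)
3. L lies on line GH with GL:LH = 3:5 ⇒ L = (3/8, 1/4)
4. V lies on line ZL with ZV:VL = 2:1 ⇒ V = (7/12, 1/6)
through Z parallel to TL: direction (3/40, 1/20); meets VG at R = (11/20, -3/10)
R = V + t·(G−V) with t = -2

t = -2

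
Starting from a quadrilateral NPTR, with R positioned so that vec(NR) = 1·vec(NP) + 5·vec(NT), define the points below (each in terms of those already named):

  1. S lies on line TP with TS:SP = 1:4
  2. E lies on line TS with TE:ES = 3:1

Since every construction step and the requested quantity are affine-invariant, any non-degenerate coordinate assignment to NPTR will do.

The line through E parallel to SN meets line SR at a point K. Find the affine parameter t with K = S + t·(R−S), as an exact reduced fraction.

Set N = (0, 0), P = (1, 0), T = (0, 1), R = (1, 5); any affine frame gives the same invariant.
1. S lies on line TP with TS:SP = 1:4 ⇒ S = (1/5, 4/5)
2. E lies on line TS with TE:ES = 3:1 ⇒ E = (3/20, 17/20)
through E parallel to SN: direction (-1/5, -4/5); meets SR at K = (2/5, 37/20)
K = S + t·(R−S) with t = 1/4

t = 1/4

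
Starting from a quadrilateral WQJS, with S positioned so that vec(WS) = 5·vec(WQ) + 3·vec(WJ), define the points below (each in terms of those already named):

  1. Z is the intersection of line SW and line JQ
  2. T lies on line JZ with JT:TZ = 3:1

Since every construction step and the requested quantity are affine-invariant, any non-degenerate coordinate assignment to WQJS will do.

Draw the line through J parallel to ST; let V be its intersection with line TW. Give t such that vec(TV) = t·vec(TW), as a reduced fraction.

Work in coordinates with W = (0, 0), Q = (1, 0), J = (0, 1), S = (5, 3).
1. Z is the intersection of line SW and line JQ ⇒ Z = (5/8, 3/8)
2. T lies on line JZ with JT:TZ = 3:1 ⇒ T = (15/32, 17/32)
through J parallel to ST: direction (-145/32, -79/32); meets TW at V = (435/256, 493/256)
V = T + t·(W−T) with t = -21/8

t = -21/8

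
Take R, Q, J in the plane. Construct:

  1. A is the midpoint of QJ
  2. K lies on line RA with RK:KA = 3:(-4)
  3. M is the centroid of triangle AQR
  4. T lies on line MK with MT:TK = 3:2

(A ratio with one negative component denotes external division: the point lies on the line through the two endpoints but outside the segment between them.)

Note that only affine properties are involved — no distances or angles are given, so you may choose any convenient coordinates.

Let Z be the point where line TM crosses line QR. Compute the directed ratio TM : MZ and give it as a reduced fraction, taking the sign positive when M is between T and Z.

Choose coordinates R = (0, 0), Q = (1, 0), J = (0, 1).
1. A is the midpoint of QJ ⇒ A = (1/2, 1/2)
2. K lies on line RA with RK:KA = 3:(-4) ⇒ K = (-3/2, -3/2)
3. M is the centroid of triangle AQR ⇒ M = (1/2, 1/6)
4. T lies on line MK with MT:TK = 3:2 ⇒ T = (-7/10, -5/6)
line TM meets QR at Z = (3/10, 0)
M = T + t·(Z−T) with t = 6/5, so TM:MZ = 6/5:-1/5

TM:MZ = -6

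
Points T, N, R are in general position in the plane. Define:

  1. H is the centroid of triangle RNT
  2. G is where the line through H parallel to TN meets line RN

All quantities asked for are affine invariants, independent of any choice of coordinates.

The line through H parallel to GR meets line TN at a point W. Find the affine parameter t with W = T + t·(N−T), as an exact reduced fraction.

Work in coordinates with T = (0, 0), N = (1, 0), R = (0, 1).
1. H is the centroid of triangle RNT ⇒ H = (1/3, 1/3)
2. G is where the line through H parallel to TN meets line RN ⇒ G = (2/3, 1/3)
through H parallel to GR: direction (-2/3, 2/3); meets TN at W = (2/3, 0)
W = T + t·(N−T) with t = 2/3

t = 2/3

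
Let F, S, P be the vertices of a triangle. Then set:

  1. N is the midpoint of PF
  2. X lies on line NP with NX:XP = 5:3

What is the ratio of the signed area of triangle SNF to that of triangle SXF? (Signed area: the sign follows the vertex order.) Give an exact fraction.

Choose coordinates F = (0, 0), S = (1, 0), P = (0, 1).
1. N is the midpoint of PF ⇒ N = (0, 1/2)
2. X lies on line NP with NX:XP = 5:3 ⇒ X = (0, 13/16)
2·[SNF] = 1/2, 2·[SXF] = 13/16
[SNF]:[SXF] = 1/2:13/16 = 8/13

[SNF]:[SXF] = 8/13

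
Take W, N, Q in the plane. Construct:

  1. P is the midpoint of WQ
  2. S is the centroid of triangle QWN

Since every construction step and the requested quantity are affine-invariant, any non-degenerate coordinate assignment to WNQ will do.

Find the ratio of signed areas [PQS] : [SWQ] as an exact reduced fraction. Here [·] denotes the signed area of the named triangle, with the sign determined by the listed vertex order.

[PQS]:[SWQ] = 1/2

Choose coordinates W = (0, 0), N = (1, 0), Q = (0, 1).
1. P is the midpoint of WQ ⇒ P = (0, 1/2)
2. S is the centroid of triangle QWN ⇒ S = (1/3, 1/3)
2·[PQS] = -1/6, 2·[SWQ] = -1/3
[PQS]:[SWQ] = -1/6:-1/3 = 1/2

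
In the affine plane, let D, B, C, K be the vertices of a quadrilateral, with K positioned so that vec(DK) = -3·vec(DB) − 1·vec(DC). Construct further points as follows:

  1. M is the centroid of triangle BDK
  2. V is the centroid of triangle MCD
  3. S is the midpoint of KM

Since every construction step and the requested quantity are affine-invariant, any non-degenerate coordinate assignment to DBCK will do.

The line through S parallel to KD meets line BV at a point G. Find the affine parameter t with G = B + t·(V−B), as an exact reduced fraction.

Set D = (0, 0), B = (1, 0), C = (0, 1), K = (-3, -1); any affine frame gives the same invariant.
1. M is the centroid of triangle BDK ⇒ M = (-2/3, -1/3)
2. V is the centroid of triangle MCD ⇒ V = (-2/9, 2/9)
3. S is the midpoint of KM ⇒ S = (-11/6, -2/3)
through S parallel to KD: direction (3, 1); meets BV at G = (47/102, 5/51)
G = B + t·(V−B) with t = 15/34

t = 15/34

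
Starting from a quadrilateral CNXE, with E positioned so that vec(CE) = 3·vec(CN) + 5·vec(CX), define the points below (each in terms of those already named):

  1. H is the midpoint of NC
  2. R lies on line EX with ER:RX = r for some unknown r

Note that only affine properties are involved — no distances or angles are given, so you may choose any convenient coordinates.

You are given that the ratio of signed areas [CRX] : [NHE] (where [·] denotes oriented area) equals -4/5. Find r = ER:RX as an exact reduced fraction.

Set C = (0, 0), N = (1, 0), X = (0, 1), E = (3, 5); any affine frame gives the same invariant.
1. H is the midpoint of NC ⇒ H = (1/2, 0)
2. With ER:RX = r, write λ = r/(r+1) so R = E + λ·(X−E); R is affine-linear in λ
Every point depending on R is an affine combination of R and λ-independent points, so each such coordinate is linear in λ; the λ² term in each signed area is a multiple of (X−E)×(X−E) = 0, so 2·[CRX] and 2·[NHE] are each linear in λ. Evaluating at λ=0 and λ=1:
  2·[CRX] = -3·λ + 3,   2·[NHE] = -5/2
So [CRX]:[NHE] = (-3·λ + 3) / (-5/2). Setting this equal to -4/5:
  -3·λ + 3 = -4/5·(-5/2)  ⇒  λ = 1/3
Then r = λ/(1−λ) = (1/3)/(2/3) = 1/2. Check: with r = 1/2, R = (2, 11/3) and [CRX]:[NHE] = -4/5 as required.

r = 1/2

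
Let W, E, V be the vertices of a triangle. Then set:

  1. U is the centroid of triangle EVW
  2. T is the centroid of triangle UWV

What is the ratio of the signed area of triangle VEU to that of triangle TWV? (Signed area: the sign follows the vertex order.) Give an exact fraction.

[VEU]:[TWV] = 3

Work in coordinates with W = (0, 0), E = (1, 0), V = (0, 1).
1. U is the centroid of triangle EVW ⇒ U = (1/3, 1/3)
2. T is the centroid of triangle UWV ⇒ T = (1/9, 4/9)
2·[VEU] = -1/3, 2·[TWV] = -1/9
[VEU]:[TWV] = -1/3:-1/9 = 3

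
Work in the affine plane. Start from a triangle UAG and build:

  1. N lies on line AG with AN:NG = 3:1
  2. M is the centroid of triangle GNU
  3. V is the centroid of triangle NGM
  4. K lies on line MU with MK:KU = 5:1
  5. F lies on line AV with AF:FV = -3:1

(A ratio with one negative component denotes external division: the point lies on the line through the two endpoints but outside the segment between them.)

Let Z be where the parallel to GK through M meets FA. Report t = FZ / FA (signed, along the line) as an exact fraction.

t = 53/171

Assign U = (0, 0), A = (1, 0), G = (0, 1) — the answer is frame-independent, so this choice is without loss of generality.
1. N lies on line AG with AN:NG = 3:1 ⇒ N = (1/4, 3/4)
2. M is the centroid of triangle GNU ⇒ M = (1/12, 7/12)
3. V is the centroid of triangle NGM ⇒ V = (1/9, 7/9)
4. K lies on line MU with MK:KU = 5:1 ⇒ K = (1/72, 7/72)
5. F lies on line AV with AF:FV = -3:1 ⇒ F = (-1/3, 7/6)
through M parallel to GK: direction (1/72, -65/72); meets FA at Z = (41/513, 413/513)
Z = F + t·(A−F) with t = 53/171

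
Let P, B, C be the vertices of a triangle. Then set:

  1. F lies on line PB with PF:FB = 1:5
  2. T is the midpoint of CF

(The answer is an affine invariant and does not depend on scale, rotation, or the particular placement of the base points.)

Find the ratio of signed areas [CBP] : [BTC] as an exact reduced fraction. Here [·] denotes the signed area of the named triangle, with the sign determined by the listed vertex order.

[CBP]:[BTC] = 12/5

Assign P = (0, 0), B = (1, 0), C = (0, 1) — the answer is frame-independent, so this choice is without loss of generality.
1. F lies on line PB with PF:FB = 1:5 ⇒ F = (1/6, 0)
2. T is the midpoint of CF ⇒ T = (1/12, 1/2)
2·[CBP] = -1, 2·[BTC] = -5/12
[CBP]:[BTC] = -1:-5/12 = 12/5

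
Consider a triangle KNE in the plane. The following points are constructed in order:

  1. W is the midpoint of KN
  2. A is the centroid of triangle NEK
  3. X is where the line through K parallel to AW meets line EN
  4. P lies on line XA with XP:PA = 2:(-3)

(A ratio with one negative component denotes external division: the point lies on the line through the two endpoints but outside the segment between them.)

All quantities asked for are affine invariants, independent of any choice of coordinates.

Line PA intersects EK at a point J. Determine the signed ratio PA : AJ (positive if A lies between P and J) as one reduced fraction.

Set K = (0, 0), N = (1, 0), E = (0, 1); any affine frame gives the same invariant.
1. W is the midpoint of KN ⇒ W = (1/2, 0)
2. A is the centroid of triangle NEK ⇒ A = (1/3, 1/3)
3. X is where the line through K parallel to AW meets line EN ⇒ X = (-1, 2)
4. P lies on line XA with XP:PA = 2:(-3) ⇒ P = (-11/3, 16/3)
line PA meets EK at J = (0, 3/4)
A = P + t·(J−P) with t = 12/11, so PA:AJ = 12/11:-1/11

PA:AJ = -12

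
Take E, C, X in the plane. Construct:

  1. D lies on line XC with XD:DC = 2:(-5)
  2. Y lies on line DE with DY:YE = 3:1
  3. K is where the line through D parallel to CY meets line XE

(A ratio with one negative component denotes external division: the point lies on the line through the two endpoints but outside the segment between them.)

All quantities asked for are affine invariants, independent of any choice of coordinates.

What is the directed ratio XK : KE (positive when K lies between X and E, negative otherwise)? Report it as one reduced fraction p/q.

Choose coordinates E = (0, 0), C = (1, 0), X = (0, 1).
1. D lies on line XC with XD:DC = 2:(-5) ⇒ D = (-2/3, 5/3)
2. Y lies on line DE with DY:YE = 3:1 ⇒ Y = (-1/6, 5/12)
3. K is where the line through D parallel to CY meets line XE ⇒ K = (0, 10/7)
K = X + t·(E−X) with t = -3/7, so XK:KE = t:(1−t) = -3/7:10/7

XK:KE = -3/10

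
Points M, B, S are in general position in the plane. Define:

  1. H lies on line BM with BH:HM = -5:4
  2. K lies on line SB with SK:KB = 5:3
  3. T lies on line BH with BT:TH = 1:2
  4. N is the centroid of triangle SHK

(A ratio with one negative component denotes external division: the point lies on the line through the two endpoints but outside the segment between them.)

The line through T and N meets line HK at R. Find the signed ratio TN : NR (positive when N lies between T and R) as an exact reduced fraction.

TN:NR = -11/5

Assign M = (0, 0), B = (1, 0), S = (0, 1) — the answer is frame-independent, so this choice is without loss of generality.
1. H lies on line BM with BH:HM = -5:4 ⇒ H = (-4, 0)
2. K lies on line SB with SK:KB = 5:3 ⇒ K = (5/8, 3/8)
3. T lies on line BH with BT:TH = 1:2 ⇒ T = (-2/3, 0)
4. N is the centroid of triangle SHK ⇒ N = (-9/8, 11/24)
line TN meets HK at R = (-11/12, 1/4)
N = T + t·(R−T) with t = 11/6, so TN:NR = 11/6:-5/6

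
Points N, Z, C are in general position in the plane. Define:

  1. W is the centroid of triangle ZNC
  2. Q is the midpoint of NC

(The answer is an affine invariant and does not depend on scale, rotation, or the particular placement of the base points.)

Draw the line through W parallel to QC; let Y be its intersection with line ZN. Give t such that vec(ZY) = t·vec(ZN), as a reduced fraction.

Work in coordinates with N = (0, 0), Z = (1, 0), C = (0, 1).
1. W is the centroid of triangle ZNC ⇒ W = (1/3, 1/3)
2. Q is the midpoint of NC ⇒ Q = (0, 1/2)
through W parallel to QC: direction (0, 1/2); meets ZN at Y = (1/3, 0)
Y = Z + t·(N−Z) with t = 2/3

t = 2/3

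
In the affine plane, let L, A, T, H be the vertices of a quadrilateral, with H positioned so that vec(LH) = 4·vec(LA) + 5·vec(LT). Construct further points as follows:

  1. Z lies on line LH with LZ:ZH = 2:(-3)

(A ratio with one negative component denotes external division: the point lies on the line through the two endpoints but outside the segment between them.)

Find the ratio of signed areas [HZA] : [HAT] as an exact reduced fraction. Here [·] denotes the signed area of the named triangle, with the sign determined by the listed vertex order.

Choose coordinates L = (0, 0), A = (1, 0), T = (0, 1), H = (4, 5).
1. Z lies on line LH with LZ:ZH = 2:(-3) ⇒ Z = (-8, -10)
2·[HZA] = 15, 2·[HAT] = -8
[HZA]:[HAT] = 15:-8 = -15/8

[HZA]:[HAT] = -15/8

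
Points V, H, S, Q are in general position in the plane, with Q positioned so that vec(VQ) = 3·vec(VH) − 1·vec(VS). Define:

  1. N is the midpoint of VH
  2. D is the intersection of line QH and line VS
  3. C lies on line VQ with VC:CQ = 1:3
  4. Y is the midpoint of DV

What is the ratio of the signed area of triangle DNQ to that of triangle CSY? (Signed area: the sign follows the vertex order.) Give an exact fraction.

[DNQ]:[CSY] = 4/3

Choose coordinates V = (0, 0), H = (1, 0), S = (0, 1), Q = (3, -1).
1. N is the midpoint of VH ⇒ N = (1/2, 0)
2. D is the intersection of line QH and line VS ⇒ D = (0, 1/2)
3. C lies on line VQ with VC:CQ = 1:3 ⇒ C = (3/4, -1/4)
4. Y is the midpoint of DV ⇒ Y = (0, 1/4)
2·[DNQ] = 3/4, 2·[CSY] = 9/16
[DNQ]:[CSY] = 3/4:9/16 = 4/3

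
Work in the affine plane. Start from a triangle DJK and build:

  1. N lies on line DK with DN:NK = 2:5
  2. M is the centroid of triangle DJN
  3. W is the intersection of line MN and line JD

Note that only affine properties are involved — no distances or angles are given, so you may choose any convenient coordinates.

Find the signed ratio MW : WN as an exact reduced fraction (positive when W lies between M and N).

MW:WN = -1/3

Choose coordinates D = (0, 0), J = (1, 0), K = (0, 1).
1. N lies on line DK with DN:NK = 2:5 ⇒ N = (0, 2/7)
2. M is the centroid of triangle DJN ⇒ M = (1/3, 2/21)
3. W is the intersection of line MN and line JD ⇒ W = (1/2, 0)
W = M + t·(N−M) with t = -1/2, so MW:WN = t:(1−t) = -1/2:3/2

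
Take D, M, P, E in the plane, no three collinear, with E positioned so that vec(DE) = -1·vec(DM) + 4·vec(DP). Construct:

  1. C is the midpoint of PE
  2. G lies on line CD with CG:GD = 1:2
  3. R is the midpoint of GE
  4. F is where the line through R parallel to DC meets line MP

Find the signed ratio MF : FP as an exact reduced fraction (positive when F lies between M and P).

Work in coordinates with D = (0, 0), M = (1, 0), P = (0, 1), E = (-1, 4).
1. C is the midpoint of PE ⇒ C = (-1/2, 5/2)
2. G lies on line CD with CG:GD = 1:2 ⇒ G = (-1/3, 5/3)
3. R is the midpoint of GE ⇒ R = (-2/3, 17/6)
4. F is where the line through R parallel to DC meets line MP ⇒ F = (-3/8, 11/8)
F = M + t·(P−M) with t = 11/8, so MF:FP = t:(1−t) = 11/8:-3/8

MF:FP = -11/3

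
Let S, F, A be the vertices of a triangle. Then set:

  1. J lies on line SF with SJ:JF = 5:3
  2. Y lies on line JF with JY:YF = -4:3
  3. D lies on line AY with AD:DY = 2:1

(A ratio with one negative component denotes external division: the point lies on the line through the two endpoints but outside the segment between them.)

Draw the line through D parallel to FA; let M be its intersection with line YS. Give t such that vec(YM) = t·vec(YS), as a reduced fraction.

t = 3/17

Set S = (0, 0), F = (1, 0), A = (0, 1); any affine frame gives the same invariant.
1. J lies on line SF with SJ:JF = 5:3 ⇒ J = (5/8, 0)
2. Y lies on line JF with JY:YF = -4:3 ⇒ Y = (17/8, 0)
3. D lies on line AY with AD:DY = 2:1 ⇒ D = (17/12, 1/3)
through D parallel to FA: direction (-1, 1); meets YS at M = (7/4, 0)
M = Y + t·(S−Y) with t = 3/17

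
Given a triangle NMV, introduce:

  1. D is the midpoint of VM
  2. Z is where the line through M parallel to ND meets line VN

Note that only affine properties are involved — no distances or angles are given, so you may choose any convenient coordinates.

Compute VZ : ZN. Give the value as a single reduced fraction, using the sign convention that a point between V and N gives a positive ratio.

VZ:ZN = -2

Set N = (0, 0), M = (1, 0), V = (0, 1); any affine frame gives the same invariant.
1. D is the midpoint of VM ⇒ D = (1/2, 1/2)
2. Z is where the line through M parallel to ND meets line VN ⇒ Z = (0, -1)
Z = V + t·(N−V) with t = 2, so VZ:ZN = t:(1−t) = 2:-1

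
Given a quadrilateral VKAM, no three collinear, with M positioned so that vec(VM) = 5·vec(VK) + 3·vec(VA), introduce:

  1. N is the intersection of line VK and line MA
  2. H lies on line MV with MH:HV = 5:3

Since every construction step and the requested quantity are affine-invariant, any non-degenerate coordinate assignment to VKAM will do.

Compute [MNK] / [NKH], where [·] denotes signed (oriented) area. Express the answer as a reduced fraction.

Set V = (0, 0), K = (1, 0), A = (0, 1), M = (5, 3); any affine frame gives the same invariant.
1. N is the intersection of line VK and line MA ⇒ N = (-5/2, 0)
2. H lies on line MV with MH:HV = 5:3 ⇒ H = (15/8, 9/8)
2·[MNK] = 21/2, 2·[NKH] = 63/16
[MNK]:[NKH] = 21/2:63/16 = 8/3

[MNK]:[NKH] = 8/3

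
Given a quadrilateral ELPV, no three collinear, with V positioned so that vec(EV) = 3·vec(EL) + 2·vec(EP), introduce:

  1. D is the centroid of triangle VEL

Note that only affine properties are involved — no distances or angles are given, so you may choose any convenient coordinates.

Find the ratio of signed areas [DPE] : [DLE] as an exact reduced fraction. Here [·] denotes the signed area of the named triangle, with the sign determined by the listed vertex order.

Assign E = (0, 0), L = (1, 0), P = (0, 1), V = (3, 2) — the answer is frame-independent, so this choice is without loss of generality.
1. D is the centroid of triangle VEL ⇒ D = (4/3, 2/3)
2·[DPE] = 4/3, 2·[DLE] = -2/3
[DPE]:[DLE] = 4/3:-2/3 = -2

[DPE]:[DLE] = -2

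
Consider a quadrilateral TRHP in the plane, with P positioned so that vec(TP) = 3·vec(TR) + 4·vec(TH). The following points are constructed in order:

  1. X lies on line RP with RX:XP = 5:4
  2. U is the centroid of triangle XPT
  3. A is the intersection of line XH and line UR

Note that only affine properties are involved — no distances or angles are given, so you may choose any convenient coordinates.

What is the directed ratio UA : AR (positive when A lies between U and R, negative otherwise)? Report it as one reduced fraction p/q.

UA:AR = 1/18

Assign T = (0, 0), R = (1, 0), H = (0, 1), P = (3, 4) — the answer is frame-independent, so this choice is without loss of generality.
1. X lies on line RP with RX:XP = 5:4 ⇒ X = (19/9, 20/9)
2. U is the centroid of triangle XPT ⇒ U = (46/27, 56/27)
3. A is the intersection of line XH and line UR ⇒ A = (5/3, 112/57)
A = U + t·(R−U) with t = 1/19, so UA:AR = t:(1−t) = 1/19:18/19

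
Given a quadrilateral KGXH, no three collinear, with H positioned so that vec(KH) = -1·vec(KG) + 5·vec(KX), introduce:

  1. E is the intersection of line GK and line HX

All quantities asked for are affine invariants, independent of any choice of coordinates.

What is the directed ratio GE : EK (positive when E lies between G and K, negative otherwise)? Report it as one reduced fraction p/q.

Choose coordinates K = (0, 0), G = (1, 0), X = (0, 1), H = (-1, 5).
1. E is the intersection of line GK and line HX ⇒ E = (1/4, 0)
E = G + t·(K−G) with t = 3/4, so GE:EK = t:(1−t) = 3/4:1/4

GE:EK = 3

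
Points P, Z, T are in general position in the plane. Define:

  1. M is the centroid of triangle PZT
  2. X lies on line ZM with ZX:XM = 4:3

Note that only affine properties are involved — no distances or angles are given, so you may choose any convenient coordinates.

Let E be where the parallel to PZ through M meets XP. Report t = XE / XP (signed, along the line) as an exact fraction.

Assign P = (0, 0), Z = (1, 0), T = (0, 1) — the answer is frame-independent, so this choice is without loss of generality.
1. M is the centroid of triangle PZT ⇒ M = (1/3, 1/3)
2. X lies on line ZM with ZX:XM = 4:3 ⇒ X = (13/21, 4/21)
through M parallel to PZ: direction (1, 0); meets XP at E = (13/12, 1/3)
E = X + t·(P−X) with t = -3/4

t = -3/4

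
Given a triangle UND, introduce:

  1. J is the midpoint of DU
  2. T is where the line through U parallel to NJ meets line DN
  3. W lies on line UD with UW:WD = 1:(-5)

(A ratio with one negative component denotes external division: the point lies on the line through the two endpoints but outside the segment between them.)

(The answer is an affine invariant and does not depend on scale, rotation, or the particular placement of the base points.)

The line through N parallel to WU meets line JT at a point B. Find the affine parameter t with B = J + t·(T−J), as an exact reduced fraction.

t = 1/2

Set U = (0, 0), N = (1, 0), D = (0, 1); any affine frame gives the same invariant.
1. J is the midpoint of DU ⇒ J = (0, 1/2)
2. T is where the line through U parallel to NJ meets line DN ⇒ T = (2, -1)
3. W lies on line UD with UW:WD = 1:(-5) ⇒ W = (0, -1/4)
through N parallel to WU: direction (0, 1/4); meets JT at B = (1, -1/4)
B = J + t·(T−J) with t = 1/2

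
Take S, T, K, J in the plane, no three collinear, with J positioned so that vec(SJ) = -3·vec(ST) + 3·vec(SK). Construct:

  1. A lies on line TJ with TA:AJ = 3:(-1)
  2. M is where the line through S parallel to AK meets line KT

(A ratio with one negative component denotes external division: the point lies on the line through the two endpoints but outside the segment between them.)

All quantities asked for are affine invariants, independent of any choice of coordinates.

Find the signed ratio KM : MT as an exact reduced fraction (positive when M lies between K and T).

Assign S = (0, 0), T = (1, 0), K = (0, 1), J = (-3, 3) — the answer is frame-independent, so this choice is without loss of generality.
1. A lies on line TJ with TA:AJ = 3:(-1) ⇒ A = (-5, 9/2)
2. M is where the line through S parallel to AK meets line KT ⇒ M = (10/3, -7/3)
M = K + t·(T−K) with t = 10/3, so KM:MT = t:(1−t) = 10/3:-7/3

KM:MT = -10/7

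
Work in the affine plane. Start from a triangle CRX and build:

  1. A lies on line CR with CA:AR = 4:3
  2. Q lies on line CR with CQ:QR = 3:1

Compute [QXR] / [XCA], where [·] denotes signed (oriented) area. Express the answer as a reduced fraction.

[QXR]:[XCA] = -7/16

Assign C = (0, 0), R = (1, 0), X = (0, 1) — the answer is frame-independent, so this choice is without loss of generality.
1. A lies on line CR with CA:AR = 4:3 ⇒ A = (4/7, 0)
2. Q lies on line CR with CQ:QR = 3:1 ⇒ Q = (3/4, 0)
2·[QXR] = -1/4, 2·[XCA] = 4/7
[QXR]:[XCA] = -1/4:4/7 = -7/16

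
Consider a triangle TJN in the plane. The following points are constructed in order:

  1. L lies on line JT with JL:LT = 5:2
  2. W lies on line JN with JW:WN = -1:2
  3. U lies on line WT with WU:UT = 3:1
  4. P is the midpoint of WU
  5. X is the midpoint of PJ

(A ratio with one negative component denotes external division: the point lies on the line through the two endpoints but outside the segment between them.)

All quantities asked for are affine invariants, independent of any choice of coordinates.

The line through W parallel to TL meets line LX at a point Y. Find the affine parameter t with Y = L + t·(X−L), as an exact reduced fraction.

t = 16/5

Assign T = (0, 0), J = (1, 0), N = (0, 1) — the answer is frame-independent, so this choice is without loss of generality.
1. L lies on line JT with JL:LT = 5:2 ⇒ L = (2/7, 0)
2. W lies on line JN with JW:WN = -1:2 ⇒ W = (2, -1)
3. U lies on line WT with WU:UT = 3:1 ⇒ U = (1/2, -1/4)
4. P is the midpoint of WU ⇒ P = (5/4, -5/8)
5. X is the midpoint of PJ ⇒ X = (9/8, -5/16)
through W parallel to TL: direction (2/7, 0); meets LX at Y = (104/35, -1)
Y = L + t·(X−L) with t = 16/5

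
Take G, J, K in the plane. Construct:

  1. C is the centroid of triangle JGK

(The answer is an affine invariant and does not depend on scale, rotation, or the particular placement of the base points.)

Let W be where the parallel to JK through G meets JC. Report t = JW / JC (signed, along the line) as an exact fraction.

Work in coordinates with G = (0, 0), J = (1, 0), K = (0, 1).
1. C is the centroid of triangle JGK ⇒ C = (1/3, 1/3)
through G parallel to JK: direction (-1, 1); meets JC at W = (-1, 1)
W = J + t·(C−J) with t = 3

t = 3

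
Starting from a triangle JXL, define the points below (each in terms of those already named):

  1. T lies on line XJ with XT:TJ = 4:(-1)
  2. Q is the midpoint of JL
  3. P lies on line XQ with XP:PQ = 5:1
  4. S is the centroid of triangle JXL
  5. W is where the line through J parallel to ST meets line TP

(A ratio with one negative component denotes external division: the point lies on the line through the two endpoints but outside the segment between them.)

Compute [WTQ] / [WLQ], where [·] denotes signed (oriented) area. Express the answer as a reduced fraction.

[WTQ]:[WLQ] = -4/15

Work in coordinates with J = (0, 0), X = (1, 0), L = (0, 1).
1. T lies on line XJ with XT:TJ = 4:(-1) ⇒ T = (-1/3, 0)
2. Q is the midpoint of JL ⇒ Q = (0, 1/2)
3. P lies on line XQ with XP:PQ = 5:1 ⇒ P = (1/6, 5/12)
4. S is the centroid of triangle JXL ⇒ S = (1/3, 1/3)
5. W is where the line through J parallel to ST meets line TP ⇒ W = (-5/6, -5/12)
2·[WTQ] = 1/9, 2·[WLQ] = -5/12
[WTQ]:[WLQ] = 1/9:-5/12 = -4/15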